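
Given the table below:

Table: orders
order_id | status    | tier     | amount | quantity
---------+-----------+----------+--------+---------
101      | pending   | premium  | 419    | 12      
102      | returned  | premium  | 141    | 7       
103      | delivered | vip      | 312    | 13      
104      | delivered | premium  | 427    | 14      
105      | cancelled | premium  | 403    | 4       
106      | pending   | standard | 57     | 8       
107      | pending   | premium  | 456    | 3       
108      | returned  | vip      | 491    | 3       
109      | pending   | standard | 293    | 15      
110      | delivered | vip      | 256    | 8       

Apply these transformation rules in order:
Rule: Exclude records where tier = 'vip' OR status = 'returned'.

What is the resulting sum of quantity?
56

Step 1: Find records where tier = 'vip' OR status = 'returned'
Step 2: 4 records match, summing to 31
Step 3: Original sum: 87
Step 4: Remaining sum = 87 - 31 = 56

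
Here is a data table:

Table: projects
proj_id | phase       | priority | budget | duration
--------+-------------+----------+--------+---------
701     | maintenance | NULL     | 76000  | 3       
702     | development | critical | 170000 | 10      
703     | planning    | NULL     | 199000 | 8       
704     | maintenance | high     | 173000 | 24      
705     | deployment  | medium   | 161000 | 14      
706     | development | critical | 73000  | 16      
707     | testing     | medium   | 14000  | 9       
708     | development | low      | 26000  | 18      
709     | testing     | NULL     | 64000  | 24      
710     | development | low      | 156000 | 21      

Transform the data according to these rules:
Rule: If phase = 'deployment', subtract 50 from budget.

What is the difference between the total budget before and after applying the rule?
50

Step 1: Original sum of budget = 1112000
Step 2: 1 records have phase = 'deployment'
Step 3: Each affected record changes by -50
Step 4: Total change = 1 × -50 = -50
Step 5: New sum = 1112000 + -50 = 1111950
Step 6: Difference = |1111950 - 1112000| = 50
        (Sum decreased by 50)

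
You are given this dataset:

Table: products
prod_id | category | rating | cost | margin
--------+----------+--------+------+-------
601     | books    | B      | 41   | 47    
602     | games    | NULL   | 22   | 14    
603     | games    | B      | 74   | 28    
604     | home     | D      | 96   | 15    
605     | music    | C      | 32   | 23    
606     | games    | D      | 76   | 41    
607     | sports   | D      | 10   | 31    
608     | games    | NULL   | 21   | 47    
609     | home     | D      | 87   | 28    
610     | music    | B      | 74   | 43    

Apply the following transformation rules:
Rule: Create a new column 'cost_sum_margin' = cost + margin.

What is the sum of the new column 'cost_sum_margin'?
850

Step 1: For each record, compute cost + margin
Example calculations:
  41 + 47 = 88
  22 + 14 = 36
  74 + 28 = 102
  ...
Step 2: Sum all derived values
Step 3: Total = 850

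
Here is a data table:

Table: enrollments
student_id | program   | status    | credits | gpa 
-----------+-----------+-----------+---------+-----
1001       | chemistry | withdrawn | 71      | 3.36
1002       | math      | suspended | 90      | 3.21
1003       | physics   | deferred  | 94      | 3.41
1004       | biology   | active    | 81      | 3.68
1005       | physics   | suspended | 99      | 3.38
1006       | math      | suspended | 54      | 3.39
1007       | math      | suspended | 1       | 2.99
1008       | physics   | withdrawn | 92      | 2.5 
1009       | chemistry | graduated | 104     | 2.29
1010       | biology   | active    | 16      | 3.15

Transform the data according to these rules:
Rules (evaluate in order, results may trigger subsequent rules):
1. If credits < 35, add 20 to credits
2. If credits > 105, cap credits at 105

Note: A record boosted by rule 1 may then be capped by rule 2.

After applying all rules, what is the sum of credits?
742

Step 1: Apply rule 1 to records with credits < 35
  - 2 records get bonus of 20
  - Of these, 0 records then exceed 105 and get capped
Step 2: Apply rule 2 to records with credits > 105
  - 0 records (original) are capped
Step 3: Calculate final sum = 742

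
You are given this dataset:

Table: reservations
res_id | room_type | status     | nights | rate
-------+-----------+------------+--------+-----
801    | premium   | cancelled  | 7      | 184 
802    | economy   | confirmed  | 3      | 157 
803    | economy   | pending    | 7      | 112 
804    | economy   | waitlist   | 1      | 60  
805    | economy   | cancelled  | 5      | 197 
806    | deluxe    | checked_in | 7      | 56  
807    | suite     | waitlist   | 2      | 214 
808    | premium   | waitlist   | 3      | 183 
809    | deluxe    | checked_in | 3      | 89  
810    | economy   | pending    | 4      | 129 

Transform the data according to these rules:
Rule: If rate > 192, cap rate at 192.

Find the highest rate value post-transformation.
192

Step 1: Original maximum rate = 214
Step 2: Apply cap at 192
Step 3: 2 records had rate > 192 and were capped
Step 4: Maximum after transformation = 192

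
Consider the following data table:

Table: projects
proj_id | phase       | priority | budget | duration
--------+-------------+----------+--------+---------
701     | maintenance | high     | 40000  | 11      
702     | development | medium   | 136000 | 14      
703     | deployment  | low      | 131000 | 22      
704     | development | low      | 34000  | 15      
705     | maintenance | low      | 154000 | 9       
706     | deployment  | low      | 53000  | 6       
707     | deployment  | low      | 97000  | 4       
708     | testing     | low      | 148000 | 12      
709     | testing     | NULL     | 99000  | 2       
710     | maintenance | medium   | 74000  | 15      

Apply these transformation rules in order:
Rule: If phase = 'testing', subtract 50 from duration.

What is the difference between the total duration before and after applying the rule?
100

Step 1: Original sum of duration = 110
Step 2: 2 records have phase = 'testing'
Step 3: Each affected record changes by -50
Step 4: Total change = 2 × -50 = -100
Step 5: New sum = 110 + -100 = 10
Step 6: Difference = |10 - 110| = 100
        (Sum decreased by 100)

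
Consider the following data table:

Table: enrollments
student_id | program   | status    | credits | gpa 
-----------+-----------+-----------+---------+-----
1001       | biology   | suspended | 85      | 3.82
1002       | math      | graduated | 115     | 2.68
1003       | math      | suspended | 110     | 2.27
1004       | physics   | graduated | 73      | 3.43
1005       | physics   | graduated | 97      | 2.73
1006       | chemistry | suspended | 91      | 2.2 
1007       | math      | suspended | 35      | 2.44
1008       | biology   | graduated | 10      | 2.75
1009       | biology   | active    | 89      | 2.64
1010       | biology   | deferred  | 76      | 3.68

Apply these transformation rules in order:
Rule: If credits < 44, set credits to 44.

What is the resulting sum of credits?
824

Step 1: 2 records have credits < 44
Step 2: These records originally summed to 45
Step 3: After setting to minimum: 2 × 44 = 88
Step 4: Unaffected records sum: 736
Step 5: Final sum = 88 + 736 = 824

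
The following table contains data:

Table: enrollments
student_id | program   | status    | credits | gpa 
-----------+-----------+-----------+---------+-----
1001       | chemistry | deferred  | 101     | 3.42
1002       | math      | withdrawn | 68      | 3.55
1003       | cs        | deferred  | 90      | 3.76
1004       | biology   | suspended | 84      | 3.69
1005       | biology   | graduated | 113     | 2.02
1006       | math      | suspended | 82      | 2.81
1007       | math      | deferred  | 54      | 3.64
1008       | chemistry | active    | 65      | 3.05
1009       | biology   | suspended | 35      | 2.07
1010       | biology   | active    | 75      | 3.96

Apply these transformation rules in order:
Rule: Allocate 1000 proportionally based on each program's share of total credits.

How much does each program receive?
biology: 400.26, chemistry: 216.43, cs: 117.34, math: 265.97

Step 1: Calculate total credits = 767
Step 2: Calculate each program's proportion:
  biology: 307/767 = 40.03% → 400.26
  chemistry: 166/767 = 21.64% → 216.43
  cs: 90/767 = 11.73% → 117.34
  math: 204/767 = 26.60% → 265.97
Step 3: Verify: sum of allocations ≈ 1000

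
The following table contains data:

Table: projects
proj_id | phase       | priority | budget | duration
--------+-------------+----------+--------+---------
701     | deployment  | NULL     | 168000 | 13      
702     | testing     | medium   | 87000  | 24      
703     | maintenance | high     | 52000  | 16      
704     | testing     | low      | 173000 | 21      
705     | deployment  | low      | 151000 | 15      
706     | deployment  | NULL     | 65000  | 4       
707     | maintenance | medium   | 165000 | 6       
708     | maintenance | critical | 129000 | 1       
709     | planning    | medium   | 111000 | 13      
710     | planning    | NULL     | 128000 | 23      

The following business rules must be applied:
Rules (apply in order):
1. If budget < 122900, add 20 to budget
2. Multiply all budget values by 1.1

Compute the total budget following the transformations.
1351988.0

Step 1: Apply Rule 1 - Add 20 to records with budget < 122900
  - 4 records affected: 315000 + (4 × 20) = 315080
  - Unaffected records: 914000
  - Sum after Rule 1: 1229080
Step 2: Apply Rule 2 - Multiply all by 1.1
  - 1229080 × 1.1 = 1351988.0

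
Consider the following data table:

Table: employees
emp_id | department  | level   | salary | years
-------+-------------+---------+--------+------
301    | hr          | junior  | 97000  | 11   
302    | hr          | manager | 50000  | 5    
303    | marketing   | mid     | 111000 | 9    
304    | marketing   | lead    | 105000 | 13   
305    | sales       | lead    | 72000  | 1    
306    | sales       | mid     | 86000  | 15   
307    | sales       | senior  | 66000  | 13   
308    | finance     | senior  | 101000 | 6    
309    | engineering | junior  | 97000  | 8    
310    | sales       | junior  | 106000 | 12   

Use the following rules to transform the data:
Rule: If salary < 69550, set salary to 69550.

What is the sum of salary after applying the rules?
914100

Step 1: 2 records have salary < 69550
Step 2: These records originally summed to 116000
Step 3: After setting to minimum: 2 × 69550 = 139100
Step 4: Unaffected records sum: 775000
Step 5: Final sum = 139100 + 775000 = 914100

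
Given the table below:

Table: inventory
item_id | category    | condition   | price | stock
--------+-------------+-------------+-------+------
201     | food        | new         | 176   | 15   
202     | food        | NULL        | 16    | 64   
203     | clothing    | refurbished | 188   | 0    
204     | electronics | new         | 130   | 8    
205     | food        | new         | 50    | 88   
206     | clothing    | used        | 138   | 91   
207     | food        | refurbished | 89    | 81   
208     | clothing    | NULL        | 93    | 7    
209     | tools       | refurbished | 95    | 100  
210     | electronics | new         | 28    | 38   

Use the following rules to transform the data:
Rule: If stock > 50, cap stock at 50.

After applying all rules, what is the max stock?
50

Step 1: Original maximum stock = 100
Step 2: Apply cap at 50
Step 3: 5 records had stock > 50 and were capped
Step 4: Maximum after transformation = 50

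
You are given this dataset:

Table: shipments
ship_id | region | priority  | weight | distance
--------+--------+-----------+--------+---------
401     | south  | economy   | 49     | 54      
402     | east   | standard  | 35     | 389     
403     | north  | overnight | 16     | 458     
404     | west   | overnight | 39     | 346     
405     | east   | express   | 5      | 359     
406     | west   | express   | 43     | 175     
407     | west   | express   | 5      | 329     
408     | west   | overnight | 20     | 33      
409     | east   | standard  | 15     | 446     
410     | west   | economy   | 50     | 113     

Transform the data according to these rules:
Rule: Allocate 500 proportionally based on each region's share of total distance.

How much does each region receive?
east: 220.95, north: 84.75, south: 9.99, west: 184.31

Step 1: Calculate total distance = 2702
Step 2: Calculate each region's proportion:
  east: 1194/2702 = 44.19% → 220.95
  north: 458/2702 = 16.95% → 84.75
  south: 54/2702 = 2.00% → 9.99
  west: 996/2702 = 36.86% → 184.31
Step 3: Verify: sum of allocations ≈ 500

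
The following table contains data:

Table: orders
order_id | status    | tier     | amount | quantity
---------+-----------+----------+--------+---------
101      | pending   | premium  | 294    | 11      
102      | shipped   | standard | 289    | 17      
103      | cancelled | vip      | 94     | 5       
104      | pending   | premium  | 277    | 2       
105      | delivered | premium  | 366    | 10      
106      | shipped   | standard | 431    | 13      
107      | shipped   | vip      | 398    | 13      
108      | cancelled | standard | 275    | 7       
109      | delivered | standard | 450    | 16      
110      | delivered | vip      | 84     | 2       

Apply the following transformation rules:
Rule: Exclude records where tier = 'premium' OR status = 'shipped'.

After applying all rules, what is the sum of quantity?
30

Step 1: Find records where tier = 'premium' OR status = 'shipped'
Step 2: 6 records match, summing to 66
Step 3: Original sum: 96
Step 4: Remaining sum = 96 - 66 = 30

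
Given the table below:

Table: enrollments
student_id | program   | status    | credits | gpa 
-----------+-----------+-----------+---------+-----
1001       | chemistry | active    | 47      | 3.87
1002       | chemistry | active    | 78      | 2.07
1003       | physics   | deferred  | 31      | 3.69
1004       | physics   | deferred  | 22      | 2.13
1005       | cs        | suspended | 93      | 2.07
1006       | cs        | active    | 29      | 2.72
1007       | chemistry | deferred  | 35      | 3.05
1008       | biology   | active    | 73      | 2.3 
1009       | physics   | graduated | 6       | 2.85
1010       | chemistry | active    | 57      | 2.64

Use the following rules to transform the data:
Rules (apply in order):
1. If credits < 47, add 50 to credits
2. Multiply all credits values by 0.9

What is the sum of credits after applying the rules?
648.9

Step 1: Apply Rule 1 - Add 50 to records with credits < 47
  - 5 records affected: 123 + (5 × 50) = 373
  - Unaffected records: 348
  - Sum after Rule 1: 721
Step 2: Apply Rule 2 - Multiply all by 0.9
  - 721 × 0.9 = 648.9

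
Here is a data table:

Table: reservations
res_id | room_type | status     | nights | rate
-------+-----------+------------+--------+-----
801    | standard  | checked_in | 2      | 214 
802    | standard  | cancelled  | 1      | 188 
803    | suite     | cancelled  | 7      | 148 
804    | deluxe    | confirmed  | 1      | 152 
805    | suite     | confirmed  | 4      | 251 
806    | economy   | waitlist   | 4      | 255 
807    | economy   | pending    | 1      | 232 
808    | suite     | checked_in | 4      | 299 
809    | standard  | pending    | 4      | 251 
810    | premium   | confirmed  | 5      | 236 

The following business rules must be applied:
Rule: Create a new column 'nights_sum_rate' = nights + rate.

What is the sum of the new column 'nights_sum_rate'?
2259

Step 1: For each record, compute nights + rate
Example calculations:
  2 + 214 = 216
  1 + 188 = 189
  7 + 148 = 155
  ...
Step 2: Sum all derived values
Step 3: Total = 2259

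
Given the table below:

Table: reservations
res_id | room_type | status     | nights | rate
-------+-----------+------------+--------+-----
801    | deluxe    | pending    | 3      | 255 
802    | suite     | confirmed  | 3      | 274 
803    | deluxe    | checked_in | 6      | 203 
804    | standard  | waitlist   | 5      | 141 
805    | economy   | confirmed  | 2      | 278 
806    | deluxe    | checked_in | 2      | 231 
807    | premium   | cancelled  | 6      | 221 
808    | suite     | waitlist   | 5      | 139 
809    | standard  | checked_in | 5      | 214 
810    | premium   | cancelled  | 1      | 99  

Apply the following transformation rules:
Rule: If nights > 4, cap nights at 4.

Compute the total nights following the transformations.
31

Step 1: 5 records have nights > 4
Step 2: These records originally summed to 27
Step 3: After capping: 5 × 4 = 20
Step 4: Unaffected records sum: 11
Step 5: Final sum = 20 + 11 = 31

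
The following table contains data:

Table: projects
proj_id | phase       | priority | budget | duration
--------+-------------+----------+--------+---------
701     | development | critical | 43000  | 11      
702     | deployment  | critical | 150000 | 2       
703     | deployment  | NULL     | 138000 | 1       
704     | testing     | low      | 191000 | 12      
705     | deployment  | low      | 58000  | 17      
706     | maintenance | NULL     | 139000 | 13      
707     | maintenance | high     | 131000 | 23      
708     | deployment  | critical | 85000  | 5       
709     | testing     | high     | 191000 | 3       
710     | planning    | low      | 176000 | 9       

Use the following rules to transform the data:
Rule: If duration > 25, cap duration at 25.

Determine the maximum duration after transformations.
23

Step 1: Original maximum duration = 23
Step 2: Check cap of 25 against maximum
Step 3: No records exceed the cap (max 23 <= cap 25), so no capping applies
Step 4: Maximum after transformation = 23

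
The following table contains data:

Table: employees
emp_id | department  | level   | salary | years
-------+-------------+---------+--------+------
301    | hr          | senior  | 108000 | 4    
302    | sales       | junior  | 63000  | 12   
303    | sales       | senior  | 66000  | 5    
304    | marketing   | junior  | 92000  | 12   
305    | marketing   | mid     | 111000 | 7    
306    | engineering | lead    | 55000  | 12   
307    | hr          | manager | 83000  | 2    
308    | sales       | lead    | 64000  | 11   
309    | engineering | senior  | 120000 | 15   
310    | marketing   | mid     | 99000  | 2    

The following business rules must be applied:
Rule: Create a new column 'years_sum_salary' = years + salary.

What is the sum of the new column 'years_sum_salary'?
861082

Step 1: For each record, compute years + salary
Example calculations:
  4 + 108000 = 108004
  12 + 63000 = 63012
  5 + 66000 = 66005
  ...
Step 2: Sum all derived values
Step 3: Total = 861082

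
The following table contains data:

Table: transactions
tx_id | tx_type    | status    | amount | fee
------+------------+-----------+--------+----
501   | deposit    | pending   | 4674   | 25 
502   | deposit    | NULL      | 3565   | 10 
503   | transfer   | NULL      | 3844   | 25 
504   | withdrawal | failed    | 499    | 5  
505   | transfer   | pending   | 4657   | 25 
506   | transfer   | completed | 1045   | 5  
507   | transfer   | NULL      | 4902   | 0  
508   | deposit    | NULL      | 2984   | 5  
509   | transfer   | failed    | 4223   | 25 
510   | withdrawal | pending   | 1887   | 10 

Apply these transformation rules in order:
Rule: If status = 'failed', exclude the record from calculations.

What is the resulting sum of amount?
27558

Step 1: Identify records where status = 'failed'
Step 2: The excluded records sum to 4722
Step 3: Original total amount = 32280
Step 4: Remaining total = 32280 - 4722 = 27558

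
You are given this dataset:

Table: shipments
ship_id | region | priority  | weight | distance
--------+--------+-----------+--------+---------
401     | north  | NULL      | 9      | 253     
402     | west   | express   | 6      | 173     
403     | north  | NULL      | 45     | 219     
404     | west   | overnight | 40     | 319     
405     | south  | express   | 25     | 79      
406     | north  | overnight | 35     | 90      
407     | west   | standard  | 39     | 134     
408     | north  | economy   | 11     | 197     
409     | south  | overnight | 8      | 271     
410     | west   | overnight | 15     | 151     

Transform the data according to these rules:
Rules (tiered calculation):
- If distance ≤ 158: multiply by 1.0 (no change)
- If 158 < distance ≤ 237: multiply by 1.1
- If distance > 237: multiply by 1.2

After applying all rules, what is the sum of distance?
2113.5

Step 1: Tier 1 (distance ≤ 158): 4 records, sum = 454 × 1.0 = 454.0
Step 2: Tier 2 (158 < distance ≤ 237): 3 records, sum = 589 × 1.1 = 647.9
Step 3: Tier 3 (distance > 237): 3 records, sum = 843 × 1.2 = 1011.6
Step 4: Final sum = 454.0 + 647.9 + 1011.6 = 2113.5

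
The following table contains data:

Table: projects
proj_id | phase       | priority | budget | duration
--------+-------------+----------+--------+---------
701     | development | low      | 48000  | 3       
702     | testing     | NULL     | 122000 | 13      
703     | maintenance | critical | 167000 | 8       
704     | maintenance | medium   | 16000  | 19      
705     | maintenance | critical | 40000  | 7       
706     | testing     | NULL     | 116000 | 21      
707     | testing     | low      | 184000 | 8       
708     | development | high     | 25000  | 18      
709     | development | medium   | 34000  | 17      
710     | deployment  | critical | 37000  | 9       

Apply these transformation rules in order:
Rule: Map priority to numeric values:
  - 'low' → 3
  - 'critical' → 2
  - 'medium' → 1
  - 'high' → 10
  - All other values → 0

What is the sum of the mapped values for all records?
24

Step 1: Apply mapping to each record
Step 2: Count by status:
  'low': 2 records × 3 = 6
  'critical': 3 records × 2 = 6
  'medium': 2 records × 1 = 2
  'high': 1 records × 10 = 10
Step 3: Sum all mapped values = 24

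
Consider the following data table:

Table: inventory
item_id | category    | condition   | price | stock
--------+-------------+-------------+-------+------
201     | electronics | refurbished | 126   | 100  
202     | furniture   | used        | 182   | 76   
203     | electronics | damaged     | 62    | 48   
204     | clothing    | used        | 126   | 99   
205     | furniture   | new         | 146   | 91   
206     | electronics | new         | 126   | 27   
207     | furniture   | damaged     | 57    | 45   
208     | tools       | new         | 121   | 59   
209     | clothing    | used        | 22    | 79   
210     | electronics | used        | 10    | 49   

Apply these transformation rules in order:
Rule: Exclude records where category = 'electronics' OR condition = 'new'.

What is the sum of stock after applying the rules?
299

Step 1: Find records where category = 'electronics' OR condition = 'new'
Step 2: 6 records match, summing to 374
Step 3: Original sum: 673
Step 4: Remaining sum = 673 - 374 = 299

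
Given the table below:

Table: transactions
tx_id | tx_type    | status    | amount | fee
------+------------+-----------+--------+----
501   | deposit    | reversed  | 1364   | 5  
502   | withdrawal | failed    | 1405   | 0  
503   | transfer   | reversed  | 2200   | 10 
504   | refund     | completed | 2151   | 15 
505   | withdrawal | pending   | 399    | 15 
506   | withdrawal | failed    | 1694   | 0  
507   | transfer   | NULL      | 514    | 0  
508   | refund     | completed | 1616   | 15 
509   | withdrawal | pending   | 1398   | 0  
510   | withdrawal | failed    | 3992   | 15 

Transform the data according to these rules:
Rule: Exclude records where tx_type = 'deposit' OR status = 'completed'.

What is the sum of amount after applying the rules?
11602

Step 1: Find records where tx_type = 'deposit' OR status = 'completed'
Step 2: 3 records match, summing to 5131
Step 3: Original sum: 16733
Step 4: Remaining sum = 16733 - 5131 = 11602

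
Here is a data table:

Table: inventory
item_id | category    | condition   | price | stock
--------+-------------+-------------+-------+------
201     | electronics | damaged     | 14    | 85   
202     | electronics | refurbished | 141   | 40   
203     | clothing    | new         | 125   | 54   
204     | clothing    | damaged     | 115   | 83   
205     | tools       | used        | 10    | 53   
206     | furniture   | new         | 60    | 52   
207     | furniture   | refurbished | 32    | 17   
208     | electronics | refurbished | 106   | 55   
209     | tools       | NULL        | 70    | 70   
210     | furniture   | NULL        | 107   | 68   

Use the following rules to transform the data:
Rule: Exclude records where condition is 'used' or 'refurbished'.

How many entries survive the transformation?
6

Step 1: Count records to exclude
  - 1 (used) + 3 (refurbished) = 4 records
Step 2: Total records: 10
Step 3: Remaining = 10 - 4 = 6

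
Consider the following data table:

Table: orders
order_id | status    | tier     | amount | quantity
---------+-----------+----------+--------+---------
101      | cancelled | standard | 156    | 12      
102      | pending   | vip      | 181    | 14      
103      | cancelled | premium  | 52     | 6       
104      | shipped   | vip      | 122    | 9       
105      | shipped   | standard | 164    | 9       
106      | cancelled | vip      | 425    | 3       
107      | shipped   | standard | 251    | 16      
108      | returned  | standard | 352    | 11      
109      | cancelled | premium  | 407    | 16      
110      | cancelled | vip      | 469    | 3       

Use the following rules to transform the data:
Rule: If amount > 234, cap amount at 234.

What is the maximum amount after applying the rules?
234

Step 1: Original maximum amount = 469
Step 2: Apply cap at 234
Step 3: 5 records had amount > 234 and were capped
Step 4: Maximum after transformation = 234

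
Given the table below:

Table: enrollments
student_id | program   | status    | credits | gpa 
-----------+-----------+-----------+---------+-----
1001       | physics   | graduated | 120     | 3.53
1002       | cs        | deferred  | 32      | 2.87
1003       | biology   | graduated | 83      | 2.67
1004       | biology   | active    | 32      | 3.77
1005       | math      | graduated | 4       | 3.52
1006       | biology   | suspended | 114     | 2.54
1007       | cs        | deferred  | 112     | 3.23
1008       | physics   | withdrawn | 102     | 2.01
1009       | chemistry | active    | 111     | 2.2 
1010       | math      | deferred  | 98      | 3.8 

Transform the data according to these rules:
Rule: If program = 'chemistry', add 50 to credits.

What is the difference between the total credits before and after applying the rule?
50

Step 1: Original sum of credits = 808
Step 2: 1 records have program = 'chemistry'
Step 3: Each affected record changes by 50
Step 4: Total change = 1 × 50 = 50
Step 5: New sum = 808 + 50 = 858
Step 6: Difference = |858 - 808| = 50
        (Sum increased by 50)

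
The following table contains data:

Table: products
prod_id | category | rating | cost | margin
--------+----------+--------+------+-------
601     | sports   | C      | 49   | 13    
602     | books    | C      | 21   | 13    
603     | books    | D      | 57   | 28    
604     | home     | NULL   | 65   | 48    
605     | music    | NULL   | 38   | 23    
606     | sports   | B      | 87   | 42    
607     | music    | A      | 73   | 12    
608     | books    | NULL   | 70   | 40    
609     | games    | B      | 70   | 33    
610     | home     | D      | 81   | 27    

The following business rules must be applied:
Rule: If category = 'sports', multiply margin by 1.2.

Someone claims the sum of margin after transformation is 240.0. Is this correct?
No, the correct result is 290.0.

Step 1: Calculate the correct sum after transformation
Step 2: Apply multiplier 1.2 to records where category = 'sports'
Step 3: Correct result = 290.0
Step 4: Claimed result = 240.0
Step 5: 290.0 ≠ 240.0
Conclusion: The claimed result is incorrect. The correct answer is 290.0.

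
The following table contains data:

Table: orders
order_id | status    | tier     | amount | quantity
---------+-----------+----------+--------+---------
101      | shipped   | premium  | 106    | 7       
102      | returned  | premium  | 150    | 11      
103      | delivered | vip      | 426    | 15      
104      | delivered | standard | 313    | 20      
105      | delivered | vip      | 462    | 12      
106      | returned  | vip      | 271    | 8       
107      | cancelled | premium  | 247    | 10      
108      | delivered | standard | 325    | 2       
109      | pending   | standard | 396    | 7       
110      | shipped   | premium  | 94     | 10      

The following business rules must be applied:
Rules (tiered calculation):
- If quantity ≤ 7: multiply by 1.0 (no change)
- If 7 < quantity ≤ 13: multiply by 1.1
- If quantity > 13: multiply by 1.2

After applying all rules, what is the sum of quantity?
114.1

Step 1: Tier 1 (quantity ≤ 7): 3 records, sum = 16 × 1.0 = 16.0
Step 2: Tier 2 (7 < quantity ≤ 13): 5 records, sum = 51 × 1.1 = 56.1
Step 3: Tier 3 (quantity > 13): 2 records, sum = 35 × 1.2 = 42.0
Step 4: Final sum = 16.0 + 56.1 + 42.0 = 114.1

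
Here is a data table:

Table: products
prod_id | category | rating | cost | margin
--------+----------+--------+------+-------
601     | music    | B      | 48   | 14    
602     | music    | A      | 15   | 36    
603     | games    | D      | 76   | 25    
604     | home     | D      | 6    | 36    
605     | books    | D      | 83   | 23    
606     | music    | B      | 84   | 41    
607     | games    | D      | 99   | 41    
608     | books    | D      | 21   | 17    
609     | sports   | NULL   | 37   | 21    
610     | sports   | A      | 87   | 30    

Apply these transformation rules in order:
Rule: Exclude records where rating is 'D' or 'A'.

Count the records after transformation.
3

Step 1: Count records to exclude
  - 5 (D) + 2 (A) = 7 records
Step 2: Total records: 10
Step 3: Remaining = 10 - 7 = 3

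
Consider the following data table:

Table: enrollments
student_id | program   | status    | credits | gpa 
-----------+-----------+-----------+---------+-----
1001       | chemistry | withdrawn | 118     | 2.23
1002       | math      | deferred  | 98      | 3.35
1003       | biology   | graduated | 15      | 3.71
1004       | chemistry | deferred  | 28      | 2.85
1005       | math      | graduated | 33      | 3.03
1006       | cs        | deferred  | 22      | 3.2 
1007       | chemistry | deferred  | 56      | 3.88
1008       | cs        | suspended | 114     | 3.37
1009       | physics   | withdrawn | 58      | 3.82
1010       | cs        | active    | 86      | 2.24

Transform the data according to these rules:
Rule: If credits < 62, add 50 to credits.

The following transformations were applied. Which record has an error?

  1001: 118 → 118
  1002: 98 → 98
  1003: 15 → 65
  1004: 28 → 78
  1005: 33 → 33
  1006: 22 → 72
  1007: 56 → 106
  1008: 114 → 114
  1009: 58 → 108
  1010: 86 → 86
Record 1005 has an error. The correct transformed value should be 83, not 33.

Step 1: Check each record against the rule
Step 2: Record 1005 has credits = 33
Step 3: Since 33 < 62, the bonus should have been applied
Step 4: Correct value = 83, but claimed value = 33
Conclusion: Record 1005 has the error.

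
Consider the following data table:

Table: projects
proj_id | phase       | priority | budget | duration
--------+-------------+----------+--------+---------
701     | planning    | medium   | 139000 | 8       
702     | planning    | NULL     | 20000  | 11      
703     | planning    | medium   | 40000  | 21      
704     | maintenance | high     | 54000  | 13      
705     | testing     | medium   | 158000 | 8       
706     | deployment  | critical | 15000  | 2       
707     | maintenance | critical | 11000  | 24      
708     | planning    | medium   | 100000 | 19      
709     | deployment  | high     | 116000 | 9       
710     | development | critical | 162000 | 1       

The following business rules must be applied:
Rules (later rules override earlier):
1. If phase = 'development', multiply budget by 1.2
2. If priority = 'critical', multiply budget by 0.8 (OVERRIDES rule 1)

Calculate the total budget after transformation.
777400.0

Step 1: Rule 2 takes priority for records with priority = 'critical'
  - 3 records: 188000 × 0.8 = 150400.0
Step 2: Rule 1 applies to remaining records with phase = 'development'
  - 0 records: 0 × 1.2 = 0.0
Step 3: Other records unchanged: 627000
Step 4: Final sum = 150400.0 + 0.0 + 627000 = 777400.0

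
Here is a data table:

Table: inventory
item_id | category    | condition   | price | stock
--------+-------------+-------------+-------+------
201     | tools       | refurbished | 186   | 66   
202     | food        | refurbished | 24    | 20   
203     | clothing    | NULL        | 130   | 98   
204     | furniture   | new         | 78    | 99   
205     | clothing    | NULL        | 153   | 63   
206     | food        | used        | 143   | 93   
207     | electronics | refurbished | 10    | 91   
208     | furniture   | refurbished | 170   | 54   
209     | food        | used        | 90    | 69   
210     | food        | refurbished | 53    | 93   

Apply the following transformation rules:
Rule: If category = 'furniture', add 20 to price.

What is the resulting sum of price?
1077

Step 1: Count records where category = 'furniture': 2
Step 2: Total bonus added: 2 × 20 = 40
Step 3: Original sum of price: 1037
Step 4: Final sum = 1037 + 40 = 1077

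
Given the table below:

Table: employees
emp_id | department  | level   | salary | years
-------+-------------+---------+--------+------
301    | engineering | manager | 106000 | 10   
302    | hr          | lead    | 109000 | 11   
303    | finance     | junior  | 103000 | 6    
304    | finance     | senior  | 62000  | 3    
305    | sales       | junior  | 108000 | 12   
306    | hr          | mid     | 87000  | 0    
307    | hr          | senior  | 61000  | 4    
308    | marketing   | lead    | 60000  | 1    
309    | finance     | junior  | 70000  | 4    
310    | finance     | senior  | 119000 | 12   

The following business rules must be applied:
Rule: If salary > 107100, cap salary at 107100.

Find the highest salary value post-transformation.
107100

Step 1: Original maximum salary = 119000
Step 2: Apply cap at 107100
Step 3: 3 records had salary > 107100 and were capped
Step 4: Maximum after transformation = 107100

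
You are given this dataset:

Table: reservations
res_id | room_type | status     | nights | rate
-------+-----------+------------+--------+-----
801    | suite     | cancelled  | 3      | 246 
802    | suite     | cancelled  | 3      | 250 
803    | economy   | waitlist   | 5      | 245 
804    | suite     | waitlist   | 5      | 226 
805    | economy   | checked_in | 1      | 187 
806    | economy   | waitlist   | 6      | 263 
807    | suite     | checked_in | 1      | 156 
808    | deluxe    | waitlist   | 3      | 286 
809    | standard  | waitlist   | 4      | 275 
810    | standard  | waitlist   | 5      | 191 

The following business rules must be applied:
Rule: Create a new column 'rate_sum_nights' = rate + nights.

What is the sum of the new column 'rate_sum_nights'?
2361

Step 1: For each record, compute rate + nights
Example calculations:
  246 + 3 = 249
  250 + 3 = 253
  245 + 5 = 250
  ...
Step 2: Sum all derived values
Step 3: Total = 2361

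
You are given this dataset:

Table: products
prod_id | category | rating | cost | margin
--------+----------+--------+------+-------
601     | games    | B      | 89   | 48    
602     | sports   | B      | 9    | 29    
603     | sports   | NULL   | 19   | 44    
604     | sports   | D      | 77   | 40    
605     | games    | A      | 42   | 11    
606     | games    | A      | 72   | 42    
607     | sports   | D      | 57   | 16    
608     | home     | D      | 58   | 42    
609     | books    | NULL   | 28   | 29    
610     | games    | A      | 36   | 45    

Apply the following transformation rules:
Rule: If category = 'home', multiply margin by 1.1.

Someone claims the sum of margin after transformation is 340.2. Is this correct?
No, the correct result is 350.2.

Step 1: Calculate the correct sum after transformation
Step 2: Apply multiplier 1.1 to records where category = 'home'
Step 3: Correct result = 350.2
Step 4: Claimed result = 340.2
Step 5: 350.2 ≠ 340.2
Conclusion: The claimed result is incorrect. The correct answer is 350.2.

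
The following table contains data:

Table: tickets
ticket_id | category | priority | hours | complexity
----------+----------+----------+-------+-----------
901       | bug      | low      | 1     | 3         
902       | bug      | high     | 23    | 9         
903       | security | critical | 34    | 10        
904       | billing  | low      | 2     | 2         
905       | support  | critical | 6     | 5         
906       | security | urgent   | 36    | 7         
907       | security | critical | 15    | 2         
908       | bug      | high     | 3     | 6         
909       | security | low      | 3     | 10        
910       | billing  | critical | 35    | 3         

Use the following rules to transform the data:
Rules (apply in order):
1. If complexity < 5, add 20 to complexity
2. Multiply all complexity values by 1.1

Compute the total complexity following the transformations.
150.7

Step 1: Apply Rule 1 - Add 20 to records with complexity < 5
  - 4 records affected: 10 + (4 × 20) = 90
  - Unaffected records: 47
  - Sum after Rule 1: 137
Step 2: Apply Rule 2 - Multiply all by 1.1
  - 137 × 1.1 = 150.7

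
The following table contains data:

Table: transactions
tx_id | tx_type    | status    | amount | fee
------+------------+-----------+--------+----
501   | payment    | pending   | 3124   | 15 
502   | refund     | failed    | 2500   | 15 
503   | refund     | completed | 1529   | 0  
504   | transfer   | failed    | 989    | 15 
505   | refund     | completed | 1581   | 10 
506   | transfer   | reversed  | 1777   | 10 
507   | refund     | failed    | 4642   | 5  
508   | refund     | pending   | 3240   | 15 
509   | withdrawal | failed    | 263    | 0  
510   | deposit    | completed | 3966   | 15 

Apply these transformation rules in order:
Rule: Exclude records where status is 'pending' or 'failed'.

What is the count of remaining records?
4

Step 1: Count records to exclude
  - 2 (pending) + 4 (failed) = 6 records
Step 2: Total records: 10
Step 3: Remaining = 10 - 6 = 4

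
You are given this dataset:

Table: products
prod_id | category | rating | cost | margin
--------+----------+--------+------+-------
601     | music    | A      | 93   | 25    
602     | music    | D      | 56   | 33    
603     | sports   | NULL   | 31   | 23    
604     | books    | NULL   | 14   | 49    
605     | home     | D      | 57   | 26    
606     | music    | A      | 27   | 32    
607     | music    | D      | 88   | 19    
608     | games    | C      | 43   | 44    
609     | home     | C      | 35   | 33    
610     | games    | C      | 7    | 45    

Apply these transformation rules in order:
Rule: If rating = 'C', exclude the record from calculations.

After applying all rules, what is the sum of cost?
366

Step 1: Identify records where rating = 'C'
Step 2: The excluded records sum to 85
Step 3: Original total cost = 451
Step 4: Remaining total = 451 - 85 = 366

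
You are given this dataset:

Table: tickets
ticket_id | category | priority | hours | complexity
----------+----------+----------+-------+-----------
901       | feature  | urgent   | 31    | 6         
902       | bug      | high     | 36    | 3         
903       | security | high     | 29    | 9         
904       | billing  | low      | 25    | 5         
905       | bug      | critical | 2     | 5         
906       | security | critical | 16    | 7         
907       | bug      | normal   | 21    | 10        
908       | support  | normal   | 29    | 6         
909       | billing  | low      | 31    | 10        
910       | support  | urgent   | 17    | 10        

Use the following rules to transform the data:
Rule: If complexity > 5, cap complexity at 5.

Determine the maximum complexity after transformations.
5

Step 1: Original maximum complexity = 10
Step 2: Apply cap at 5
Step 3: 7 records had complexity > 5 and were capped
Step 4: Maximum after transformation = 5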